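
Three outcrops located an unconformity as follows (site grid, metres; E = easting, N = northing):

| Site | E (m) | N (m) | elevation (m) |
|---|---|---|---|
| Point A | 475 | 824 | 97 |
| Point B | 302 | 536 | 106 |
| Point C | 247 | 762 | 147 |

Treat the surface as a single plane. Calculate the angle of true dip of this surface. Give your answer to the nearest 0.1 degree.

15.6°

Two edge vectors: Point A→Point B = (-173, -288, 9), Point A→Point C = (-228, -62, 50).
Normal n = (Point A→Point B) × (Point A→Point C) = (-13842, 6598, -54938).
So ∂z/∂E = −n_x/n_z = −0.25196 and ∂z/∂N = −n_y/n_z = 0.12010.
Gradient magnitude |∇z| = √(a² + b²) = √(0.06348 + 0.01442) = 0.27912.
True dip = arctan(0.27912) = 15.6°, dipping toward ESE (azimuth ≈ 115°).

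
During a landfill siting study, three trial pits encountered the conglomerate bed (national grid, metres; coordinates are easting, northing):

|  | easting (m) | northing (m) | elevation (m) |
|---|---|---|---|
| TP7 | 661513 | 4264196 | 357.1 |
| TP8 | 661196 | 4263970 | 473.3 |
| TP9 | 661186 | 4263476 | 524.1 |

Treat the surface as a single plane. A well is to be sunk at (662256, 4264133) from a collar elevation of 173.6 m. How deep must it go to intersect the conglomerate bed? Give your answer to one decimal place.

31.5 m

Let the plane be z = a·easting + b·northing + c.
TP8−TP7: −317a − 226b = 116.2;  TP9−TP7: −327a − 720b = 167.
Solving gives a = −0.297541759, b = −0.096810896.
Then c = 357.1 − a·661513 − b·4264196 = 610005.48.
At (662256, 4264133): z_contact = −197048.82 − 412814.53 + 610005.48 = 142.13 m.
Depth below ground = 173.6 − 142.13 = 31.5 m.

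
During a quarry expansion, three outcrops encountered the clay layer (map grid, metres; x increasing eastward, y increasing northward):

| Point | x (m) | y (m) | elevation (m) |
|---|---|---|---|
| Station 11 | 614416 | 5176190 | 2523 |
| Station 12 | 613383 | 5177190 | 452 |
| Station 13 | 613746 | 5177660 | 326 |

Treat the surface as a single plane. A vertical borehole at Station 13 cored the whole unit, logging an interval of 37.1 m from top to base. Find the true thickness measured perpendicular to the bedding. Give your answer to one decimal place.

Let the plane be z = a·x + b·y + c.
Station 12−Station 11: −1033a + 1000b = −2071;  Station 13−Station 11: −670a + 1470b = −2197.
Solving gives a = 0.99866, b = −1.03939.
|∇z| = √(a²+b²) = 1.44140, so dip δ = arctan(1.44140) = 55.25°.
True thickness = vertical thickness × cos δ = 37.1 × cos 55.25° = 21.1 m.

21.1 m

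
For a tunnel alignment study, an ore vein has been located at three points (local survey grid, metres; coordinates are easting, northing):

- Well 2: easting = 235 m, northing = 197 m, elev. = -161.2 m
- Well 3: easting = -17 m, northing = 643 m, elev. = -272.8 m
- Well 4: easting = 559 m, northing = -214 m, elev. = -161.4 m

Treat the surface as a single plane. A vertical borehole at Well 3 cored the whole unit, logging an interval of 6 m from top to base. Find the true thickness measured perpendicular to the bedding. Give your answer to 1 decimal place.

3.4 m

Let the plane be z = a·easting + b·northing + c.
Well 3−Well 2: −252a + 446b = −111.6;  Well 4−Well 2: 324a − 411b = −0.2.
Solving gives a = −1.12276, b = −0.88461.
|∇z| = √(a²+b²) = 1.42938, so dip δ = arctan(1.42938) = 55.02°.
True thickness = vertical thickness × cos δ = 6 × cos 55.02° = 3.4 m.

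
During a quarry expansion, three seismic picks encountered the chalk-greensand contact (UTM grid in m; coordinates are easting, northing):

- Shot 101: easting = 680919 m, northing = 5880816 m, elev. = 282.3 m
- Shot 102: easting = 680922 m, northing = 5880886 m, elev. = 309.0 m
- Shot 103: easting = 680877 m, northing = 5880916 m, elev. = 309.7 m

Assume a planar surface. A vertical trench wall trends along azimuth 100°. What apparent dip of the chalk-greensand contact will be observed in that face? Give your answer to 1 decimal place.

Let the plane be z = a·easting + b·northing + c.
Shot 102−Shot 101: 3a + 70b = 26.7;  Shot 103−Shot 101: −42a + 100b = 27.4.
Solving gives a = 0.23210, b = 0.37148.
Unit vector along 100° is (sin 100°, cos 100°) = (0.9848, -0.1736).
Slope in that direction = a·(0.9848) + b·(-0.1736) = 0.16407.
Apparent dip = arctan|0.16407| = 9.3° (true dip is 23.7°, so apparent ≤ true as expected).

9.3°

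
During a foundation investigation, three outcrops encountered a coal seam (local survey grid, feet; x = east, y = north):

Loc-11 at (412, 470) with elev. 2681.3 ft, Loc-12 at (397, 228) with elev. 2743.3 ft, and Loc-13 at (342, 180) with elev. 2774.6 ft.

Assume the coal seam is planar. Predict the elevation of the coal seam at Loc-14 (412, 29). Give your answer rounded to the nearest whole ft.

Two edge vectors: Loc-11→Loc-12 = (-15, -242, 62), Loc-11→Loc-13 = (-70, -290, 93.3).
Normal n = (Loc-11→Loc-12) × (Loc-11→Loc-13) = (-4598.6, -2940.5, -12590).
So ∂z/∂x = −n_x/n_z = −0.36526 and ∂z/∂y = −n_y/n_z = −0.23356.
Intercept c from Loc-11: 2681.3 + 150.49 + 109.77 = 2941.56.
At (412, 29): z = −150.5 − 6.8 + 2941.56 = 2784.3 ft.

2784 ft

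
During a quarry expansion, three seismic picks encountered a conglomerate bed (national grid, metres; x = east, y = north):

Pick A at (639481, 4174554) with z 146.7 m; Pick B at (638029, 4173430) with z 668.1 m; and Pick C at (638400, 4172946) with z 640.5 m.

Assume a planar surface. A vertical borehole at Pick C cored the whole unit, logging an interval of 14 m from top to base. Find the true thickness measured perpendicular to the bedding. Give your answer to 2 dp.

Two edge vectors: Pick A→Pick B = (-1452, -1124, 521.4), Pick A→Pick C = (-1081, -1608, 493.8).
Normal n = (Pick A→Pick B) × (Pick A→Pick C) = (283380, 153364.2, 1119772).
So ∂z/∂x = −n_x/n_z = −0.25307 and ∂z/∂y = −n_y/n_z = −0.13696.
|∇z| = √(a²+b²) = 0.28775, so dip δ = arctan(0.28775) = 16.05°.
True thickness = vertical thickness × cos δ = 14 × cos 16.05° = 13.45 m.

13.45 m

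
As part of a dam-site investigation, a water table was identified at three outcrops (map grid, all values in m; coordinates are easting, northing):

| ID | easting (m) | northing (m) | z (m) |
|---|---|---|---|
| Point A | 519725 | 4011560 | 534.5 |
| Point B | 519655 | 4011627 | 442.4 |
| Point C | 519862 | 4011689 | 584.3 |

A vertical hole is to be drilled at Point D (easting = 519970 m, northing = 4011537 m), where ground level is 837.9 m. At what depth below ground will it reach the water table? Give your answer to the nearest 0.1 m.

Two edge vectors: Point A→Point B = (-70, 67, -92.1), Point A→Point C = (137, 129, 49.8).
Normal n = (Point A→Point B) × (Point A→Point C) = (15217.5, -9131.7, -18209).
So ∂z/∂easting = −n_x/n_z = 0.835713109 and ∂z/∂northing = −n_y/n_z = −0.501493767.
Intercept c from Point A: 534.5 − 434341.00 + 2011772.34 = 1577965.84.
At (519970, 4011537): z_contact = 434545.75 − 2011760.80 + 1577965.84 = 750.78 m.
Depth below ground = 837.9 − 750.78 = 87.1 m.

87.1 m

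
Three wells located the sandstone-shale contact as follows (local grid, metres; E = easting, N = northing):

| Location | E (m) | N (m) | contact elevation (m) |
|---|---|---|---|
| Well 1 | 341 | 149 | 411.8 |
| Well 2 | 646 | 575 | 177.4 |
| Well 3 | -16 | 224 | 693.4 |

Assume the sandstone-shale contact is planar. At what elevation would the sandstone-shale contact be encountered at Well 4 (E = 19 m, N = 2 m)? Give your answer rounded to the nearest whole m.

663 m

Let the plane be z = a·E + b·N + c.
Well 2−Well 1: 305a + 426b = −234.4;  Well 3−Well 1: −357a + 75b = 281.6.
Solving gives a = −0.78615, b = 0.01262.
Then c = 411.8 − a·341 − b·149 = 678.00.
At (19, 2): z = −14.9 + 0.0 + 678.00 = 663.1 m.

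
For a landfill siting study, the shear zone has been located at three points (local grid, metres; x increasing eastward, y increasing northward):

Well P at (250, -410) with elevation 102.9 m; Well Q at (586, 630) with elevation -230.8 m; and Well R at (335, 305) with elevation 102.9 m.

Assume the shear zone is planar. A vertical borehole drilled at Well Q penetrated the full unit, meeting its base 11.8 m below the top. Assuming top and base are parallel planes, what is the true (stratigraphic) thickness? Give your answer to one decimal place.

6.3 m

Two edge vectors: Well P→Well Q = (336, 1040, -333.7), Well P→Well R = (85, 715, 0).
Normal n = (Well P→Well Q) × (Well P→Well R) = (238595.5, -28364.5, 151840).
So ∂z/∂x = −n_x/n_z = −1.57136 and ∂z/∂y = −n_y/n_z = 0.18681.
|∇z| = √(a²+b²) = 1.58243, so dip δ = arctan(1.58243) = 57.71°.
True thickness = vertical thickness × cos δ = 11.8 × cos 57.71° = 6.3 m.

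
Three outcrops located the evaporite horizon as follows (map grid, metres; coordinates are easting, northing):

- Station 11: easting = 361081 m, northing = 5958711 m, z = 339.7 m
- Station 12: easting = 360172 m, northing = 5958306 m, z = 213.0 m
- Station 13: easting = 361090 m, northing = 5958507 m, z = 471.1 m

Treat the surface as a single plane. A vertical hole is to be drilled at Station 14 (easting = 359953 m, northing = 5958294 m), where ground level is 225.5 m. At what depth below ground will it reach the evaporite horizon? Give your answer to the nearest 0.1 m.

Let the plane be z = a·easting + b·northing + c.
Station 12−Station 11: −909a − 405b = −126.7;  Station 13−Station 11: 9a − 204b = 131.4.
Solving gives a = 0.418147778, b = −0.625669951.
Then c = 339.7 − a·361081 − b·5958711 = 3577540.90.
At (359953, 5958294): z_contact = 150513.55 − 3727925.51 + 3577540.90 = 128.93 m.
Depth below ground = 225.5 − 128.93 = 96.6 m.

96.6 m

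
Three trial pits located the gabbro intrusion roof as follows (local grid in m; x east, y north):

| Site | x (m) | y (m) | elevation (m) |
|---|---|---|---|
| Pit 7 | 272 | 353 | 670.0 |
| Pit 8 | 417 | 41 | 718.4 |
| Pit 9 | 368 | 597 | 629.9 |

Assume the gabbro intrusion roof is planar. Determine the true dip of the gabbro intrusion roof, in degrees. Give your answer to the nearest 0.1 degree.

9.1°

Let the plane be z = a·x + b·y + c.
Pit 8−Pit 7: 145a − 312b = 48.4;  Pit 9−Pit 7: 96a + 244b = −40.1.
Solving gives a = −0.01074, b = −0.16012.
Gradient magnitude |∇z| = √(a² + b²) = √(0.00012 + 0.02564) = 0.16048.
True dip = arctan(0.16048) = 9.1°, dipping toward N (azimuth ≈ 004°).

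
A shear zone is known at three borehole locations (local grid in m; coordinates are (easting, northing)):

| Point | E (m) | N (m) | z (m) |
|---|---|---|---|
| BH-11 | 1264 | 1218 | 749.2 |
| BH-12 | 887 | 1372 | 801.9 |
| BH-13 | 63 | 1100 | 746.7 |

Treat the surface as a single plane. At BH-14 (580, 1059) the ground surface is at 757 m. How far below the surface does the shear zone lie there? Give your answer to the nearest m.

Two edge vectors: BH-11→BH-12 = (-377, 154, 52.7), BH-11→BH-13 = (-1201, -118, -2.5).
Normal n = (BH-11→BH-12) × (BH-11→BH-13) = (5833.6, -64235.2, 229440).
So ∂z/∂E = −n_x/n_z = −0.02543 and ∂z/∂N = −n_y/n_z = 0.27997.
Intercept c from BH-11: 749.2 + 32.14 − 341.00 = 440.34.
At (580, 1059): z_contact = −14.7 + 296.5 + 440.34 = 722.1 m.
Depth below ground = 757 − 722.1 = 35 m.

35 m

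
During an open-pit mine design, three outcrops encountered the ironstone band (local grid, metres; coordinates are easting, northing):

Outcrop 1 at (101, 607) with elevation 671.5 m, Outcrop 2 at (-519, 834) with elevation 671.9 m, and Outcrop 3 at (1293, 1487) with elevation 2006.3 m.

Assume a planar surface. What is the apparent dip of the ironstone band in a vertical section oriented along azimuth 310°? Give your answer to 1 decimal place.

Two edge vectors: Outcrop 1→Outcrop 2 = (-620, 227, 0.4), Outcrop 1→Outcrop 3 = (1192, 880, 1334.8).
Normal n = (Outcrop 1→Outcrop 2) × (Outcrop 1→Outcrop 3) = (302647.6, 828052.8, -816184).
So ∂z/∂easting = −n_x/n_z = 0.37081 and ∂z/∂northing = −n_y/n_z = 1.01454.
Unit vector along 310° is (sin 310°, cos 310°) = (-0.7660, 0.6428).
Slope in that direction = a·(-0.7660) + b·(0.6428) = 0.36808.
Apparent dip = arctan|0.36808| = 20.2° (true dip is 47.2°, so apparent ≤ true as expected).

20.2°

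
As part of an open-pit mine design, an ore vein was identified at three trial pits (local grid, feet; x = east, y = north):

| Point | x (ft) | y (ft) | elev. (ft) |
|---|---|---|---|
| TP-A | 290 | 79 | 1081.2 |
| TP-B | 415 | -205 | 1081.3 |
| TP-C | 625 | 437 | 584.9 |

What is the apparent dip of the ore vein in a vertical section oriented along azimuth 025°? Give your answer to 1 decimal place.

39.6°

Let the plane be z = a·x + b·y + c.
TP-B−TP-A: 125a − 284b = 0.1;  TP-C−TP-A: 335a + 358b = −496.3.
Solving gives a = −1.00732, b = −0.44371.
Unit vector along 025° is (sin 25°, cos 25°) = (0.4226, 0.9063).
Slope in that direction = a·(0.4226) + b·(0.9063) = −0.82785.
Apparent dip = arctan|0.82785| = 39.6° (true dip is 47.7°, so apparent ≤ true as expected).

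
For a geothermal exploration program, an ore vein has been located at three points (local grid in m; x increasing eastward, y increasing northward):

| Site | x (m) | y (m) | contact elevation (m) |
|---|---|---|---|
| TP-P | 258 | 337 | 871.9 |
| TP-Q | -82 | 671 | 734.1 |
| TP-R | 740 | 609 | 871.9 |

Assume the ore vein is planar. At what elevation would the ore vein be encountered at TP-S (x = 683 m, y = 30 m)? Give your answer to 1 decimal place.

Let the plane be z = a·x + b·y + c.
TP-Q−TP-P: −340a + 334b = −137.8;  TP-R−TP-P: 482a + 272b = 0.
Solving gives a = 0.14788, b = −0.26204.
Then c = 871.9 − a·258 − b·337 = 922.06.
At (683, 30): z = 101.0 − 7.9 + 922.06 = 1015.2 m.

1015.2 m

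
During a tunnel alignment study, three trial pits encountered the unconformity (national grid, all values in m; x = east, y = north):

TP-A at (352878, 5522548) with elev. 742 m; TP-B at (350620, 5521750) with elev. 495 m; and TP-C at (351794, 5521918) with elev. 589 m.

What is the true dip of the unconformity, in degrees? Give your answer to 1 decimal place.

Let the plane be z = a·x + b·y + c.
TP-B−TP-A: −2258a − 798b = −247;  TP-C−TP-A: −1084a − 630b = −153.
Solving gives a = 0.06012, b = 0.13942.
Gradient magnitude |∇z| = √(a² + b²) = √(0.00361 + 0.01944) = 0.15183.
True dip = arctan(0.15183) = 8.6°, dipping toward SSW (azimuth ≈ 203°).

8.6°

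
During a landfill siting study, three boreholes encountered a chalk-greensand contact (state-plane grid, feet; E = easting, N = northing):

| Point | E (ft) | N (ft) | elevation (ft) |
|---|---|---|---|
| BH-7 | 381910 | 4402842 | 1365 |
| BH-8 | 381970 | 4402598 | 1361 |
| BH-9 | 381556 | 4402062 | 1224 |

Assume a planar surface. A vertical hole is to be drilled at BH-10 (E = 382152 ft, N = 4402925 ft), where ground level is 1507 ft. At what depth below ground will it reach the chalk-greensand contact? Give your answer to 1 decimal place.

Let the plane be z = a·E + b·N + c.
BH-8−BH-7: 60a − 244b = −4;  BH-9−BH-7: −354a − 780b = −141.
Solving gives a = 0.234907190, b = 0.074157506.
Then c = 1365 − a·381910 − b·4402842 = −414852.19.
At (382152, 4402925): z_contact = 89770.25 + 326509.94 − 414852.19 = 1428.00 ft.
Depth below ground = 1507 − 1428.00 = 79.0 ft.

79.0 ft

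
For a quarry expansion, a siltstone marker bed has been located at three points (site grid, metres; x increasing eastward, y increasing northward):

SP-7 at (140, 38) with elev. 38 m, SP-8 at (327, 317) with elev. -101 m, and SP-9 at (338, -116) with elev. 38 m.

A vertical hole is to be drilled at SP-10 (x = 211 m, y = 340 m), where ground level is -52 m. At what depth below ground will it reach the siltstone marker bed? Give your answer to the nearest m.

27 m

Two edge vectors: SP-7→SP-8 = (187, 279, -139), SP-7→SP-9 = (198, -154, 0).
Normal n = (SP-7→SP-8) × (SP-7→SP-9) = (-21406, -27522, -84040).
So ∂z/∂x = −n_x/n_z = −0.25471 and ∂z/∂y = −n_y/n_z = −0.32749.
Intercept c from SP-7: 38 + 35.66 + 12.44 = 86.10.
At (211, 340): z_contact = −53.7 − 111.3 + 86.10 = -79.0 m.
Depth below ground = -52 − (-79.0) = 27 m.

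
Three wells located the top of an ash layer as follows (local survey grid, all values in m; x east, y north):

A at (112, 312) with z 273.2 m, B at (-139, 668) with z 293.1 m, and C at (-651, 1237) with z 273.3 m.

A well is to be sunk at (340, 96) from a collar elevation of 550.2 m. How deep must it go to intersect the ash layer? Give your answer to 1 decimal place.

Two edge vectors: A→B = (-251, 356, 19.9), A→C = (-763, 925, 0.1).
Normal n = (A→B) × (A→C) = (-18371.9, -15158.6, 39453).
So ∂z/∂x = −n_x/n_z = 0.465665 and ∂z/∂y = −n_y/n_z = 0.384219.
Intercept c from A: 273.2 − 52.15 − 119.88 = 101.17.
At (340, 96): z_contact = 158.33 + 36.89 + 101.17 = 296.38 m.
Depth below ground = 550.2 − 296.38 = 253.8 m.

253.8 m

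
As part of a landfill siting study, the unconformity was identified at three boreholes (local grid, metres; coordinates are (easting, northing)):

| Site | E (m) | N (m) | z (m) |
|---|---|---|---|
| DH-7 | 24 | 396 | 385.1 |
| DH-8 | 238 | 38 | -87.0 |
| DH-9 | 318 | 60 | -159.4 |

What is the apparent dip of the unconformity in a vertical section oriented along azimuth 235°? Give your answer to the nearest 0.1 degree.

Let the plane be z = a·E + b·N + c.
DH-8−DH-7: 214a − 358b = −472.1;  DH-9−DH-7: 294a − 336b = −544.5.
Solving gives a = −1.08868, b = 0.66794.
Unit vector along 235° is (sin 235°, cos 235°) = (-0.8192, -0.5736).
Slope in that direction = a·(-0.8192) + b·(-0.5736) = 0.50868.
Apparent dip = arctan|0.50868| = 27.0° (true dip is 51.9°, so apparent ≤ true as expected).

27.0°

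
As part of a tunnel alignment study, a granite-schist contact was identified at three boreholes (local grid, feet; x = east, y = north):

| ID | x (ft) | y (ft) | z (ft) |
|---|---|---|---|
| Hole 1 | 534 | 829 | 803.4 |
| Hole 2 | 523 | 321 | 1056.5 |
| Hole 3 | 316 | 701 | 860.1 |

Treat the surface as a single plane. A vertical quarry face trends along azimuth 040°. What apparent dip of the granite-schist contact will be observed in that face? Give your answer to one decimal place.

Let the plane be z = a·x + b·y + c.
Hole 2−Hole 1: −11a − 508b = 253.1;  Hole 3−Hole 1: −218a − 128b = 56.7.
Solving gives a = 0.03286, b = −0.49894.
Unit vector along 040° is (sin 40°, cos 40°) = (0.6428, 0.7660).
Slope in that direction = a·(0.6428) + b·(0.7660) = −0.36109.
Apparent dip = arctan|0.36109| = 19.9° (true dip is 26.6°, so apparent ≤ true as expected).

19.9°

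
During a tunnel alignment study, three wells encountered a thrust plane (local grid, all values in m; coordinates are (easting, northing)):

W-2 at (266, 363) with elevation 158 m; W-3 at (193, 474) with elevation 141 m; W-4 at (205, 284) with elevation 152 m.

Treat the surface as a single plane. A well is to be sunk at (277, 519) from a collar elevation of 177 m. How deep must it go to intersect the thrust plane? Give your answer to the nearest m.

Two edge vectors: W-2→W-3 = (-73, 111, -17), W-2→W-4 = (-61, -79, -6).
Normal n = (W-2→W-3) × (W-2→W-4) = (-2009, 599, 12538).
So ∂z/∂E = −n_x/n_z = 0.16023 and ∂z/∂N = −n_y/n_z = −0.04777.
Intercept c from W-2: 158 − 42.62 + 17.34 = 132.72.
At (277, 519): z_contact = 44.4 − 24.8 + 132.72 = 152.3 m.
Depth below ground = 177 − 152.3 = 25 m.

25 m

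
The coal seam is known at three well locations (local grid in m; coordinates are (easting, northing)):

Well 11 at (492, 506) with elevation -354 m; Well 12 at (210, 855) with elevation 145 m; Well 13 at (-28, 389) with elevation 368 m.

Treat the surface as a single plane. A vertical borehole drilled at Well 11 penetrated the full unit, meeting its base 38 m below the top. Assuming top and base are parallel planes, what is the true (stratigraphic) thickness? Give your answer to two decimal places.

Let the plane be z = a·E + b·N + c.
Well 12−Well 11: −282a + 349b = 499;  Well 13−Well 11: −520a − 117b = 722.
Solving gives a = −1.44708, b = 0.26053.
|∇z| = √(a²+b²) = 1.47034, so dip δ = arctan(1.47034) = 55.78°.
True thickness = vertical thickness × cos δ = 38 × cos 55.78° = 21.37 m.

21.37 m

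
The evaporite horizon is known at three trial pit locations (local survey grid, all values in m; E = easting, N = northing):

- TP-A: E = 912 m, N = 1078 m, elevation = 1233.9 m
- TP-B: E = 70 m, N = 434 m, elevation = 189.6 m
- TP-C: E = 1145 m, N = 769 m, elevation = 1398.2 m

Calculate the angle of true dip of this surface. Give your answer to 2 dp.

Let the plane be z = a·E + b·N + c.
TP-B−TP-A: −842a − 644b = −1044.3;  TP-C−TP-A: 233a − 309b = 164.3.
Solving gives a = 1.04453, b = 0.25591.
Gradient magnitude |∇z| = √(a² + b²) = √(1.09104 + 0.06549) = 1.07542.
True dip = arctan(1.07542) = 47.08°, dipping toward WSW (azimuth ≈ 256°).

47.08°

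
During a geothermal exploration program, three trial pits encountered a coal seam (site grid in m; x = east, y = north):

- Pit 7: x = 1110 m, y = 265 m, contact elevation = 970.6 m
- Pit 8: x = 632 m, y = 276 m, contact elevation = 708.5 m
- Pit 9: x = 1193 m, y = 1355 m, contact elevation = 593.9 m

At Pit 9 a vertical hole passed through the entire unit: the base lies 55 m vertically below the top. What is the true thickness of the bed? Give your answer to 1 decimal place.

Two edge vectors: Pit 7→Pit 8 = (-478, 11, -262.1), Pit 7→Pit 9 = (83, 1090, -376.7).
Normal n = (Pit 7→Pit 8) × (Pit 7→Pit 9) = (281545.3, -201816.9, -521933).
So ∂z/∂x = −n_x/n_z = 0.53943 and ∂z/∂y = −n_y/n_z = −0.38667.
|∇z| = √(a²+b²) = 0.66370, so dip δ = arctan(0.66370) = 33.57°.
True thickness = vertical thickness × cos δ = 55 × cos 33.57° = 45.8 m.

45.8 m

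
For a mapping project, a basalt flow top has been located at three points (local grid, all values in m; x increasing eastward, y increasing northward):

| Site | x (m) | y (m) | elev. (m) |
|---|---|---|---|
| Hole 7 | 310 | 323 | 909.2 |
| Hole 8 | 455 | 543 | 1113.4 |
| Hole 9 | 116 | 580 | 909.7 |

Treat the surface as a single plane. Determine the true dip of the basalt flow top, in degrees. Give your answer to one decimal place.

Two edge vectors: Hole 7→Hole 8 = (145, 220, 204.2), Hole 7→Hole 9 = (-194, 257, 0.5).
Normal n = (Hole 7→Hole 8) × (Hole 7→Hole 9) = (-52369.4, -39687.3, 79945).
So ∂z/∂x = −n_x/n_z = 0.65507 and ∂z/∂y = −n_y/n_z = 0.49643.
Gradient magnitude |∇z| = √(a² + b²) = √(0.42911 + 0.24645) = 0.82192.
True dip = arctan(0.82192) = 39.4°, dipping toward SW (azimuth ≈ 233°).

39.4°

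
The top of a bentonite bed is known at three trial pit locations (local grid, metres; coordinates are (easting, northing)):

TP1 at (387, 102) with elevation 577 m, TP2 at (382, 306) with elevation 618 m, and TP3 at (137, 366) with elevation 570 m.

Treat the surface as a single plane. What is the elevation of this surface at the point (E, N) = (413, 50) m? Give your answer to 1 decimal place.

Let the plane be z = a·E + b·N + c.
TP2−TP1: −5a + 204b = 41;  TP3−TP1: −250a + 264b = −7.
Solving gives a = 0.24662, b = 0.20702.
Then c = 577 − a·387 − b·102 = 460.44.
At (413, 50): z = 101.9 + 10.4 + 460.44 = 572.6 m.

572.6 m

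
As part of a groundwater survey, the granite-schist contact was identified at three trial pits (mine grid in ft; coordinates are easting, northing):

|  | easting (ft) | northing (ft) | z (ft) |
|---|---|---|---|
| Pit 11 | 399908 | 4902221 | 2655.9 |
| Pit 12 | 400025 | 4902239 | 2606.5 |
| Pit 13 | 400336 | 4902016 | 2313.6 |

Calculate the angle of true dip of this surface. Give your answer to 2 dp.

Let the plane be z = a·easting + b·northing + c.
Pit 12−Pit 11: 117a + 18b = −49.4;  Pit 13−Pit 11: 428a − 205b = −342.3.
Solving gives a = −0.51401, b = 0.59661.
Gradient magnitude |∇z| = √(a² + b²) = √(0.26420 + 0.35594) = 0.78749.
True dip = arctan(0.78749) = 38.22°, dipping toward SE (azimuth ≈ 139°).

38.22°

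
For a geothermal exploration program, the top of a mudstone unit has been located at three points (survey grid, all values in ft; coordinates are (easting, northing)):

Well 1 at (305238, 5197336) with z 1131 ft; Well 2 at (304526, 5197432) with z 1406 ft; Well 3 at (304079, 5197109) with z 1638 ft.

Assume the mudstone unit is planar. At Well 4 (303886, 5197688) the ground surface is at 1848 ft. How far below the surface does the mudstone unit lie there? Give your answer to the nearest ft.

Two edge vectors: Well 1→Well 2 = (-712, 96, 275), Well 1→Well 3 = (-1159, -227, 507).
Normal n = (Well 1→Well 2) × (Well 1→Well 3) = (111097, 42259, 272888).
So ∂z/∂E = −n_x/n_z = −0.40711574 and ∂z/∂N = −n_y/n_z = −0.15485840.
Intercept c from Well 1: 1131 + 124267.19 + 804851.16 = 930249.35.
At (303886, 5197688): z_contact = −123716.8 − 804905.7 + 930249.35 = 1626.9 ft.
Depth below ground = 1848 − 1626.9 = 221 ft.

221 ft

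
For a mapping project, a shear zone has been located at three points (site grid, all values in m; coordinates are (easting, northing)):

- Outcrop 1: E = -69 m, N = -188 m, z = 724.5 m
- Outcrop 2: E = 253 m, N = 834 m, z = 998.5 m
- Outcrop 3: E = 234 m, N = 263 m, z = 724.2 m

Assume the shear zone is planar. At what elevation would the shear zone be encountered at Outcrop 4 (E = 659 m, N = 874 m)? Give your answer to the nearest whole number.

713 m

Two edge vectors: Outcrop 1→Outcrop 2 = (322, 1022, 274), Outcrop 1→Outcrop 3 = (303, 451, -0.3).
Normal n = (Outcrop 1→Outcrop 2) × (Outcrop 1→Outcrop 3) = (-123880.6, 83118.6, -164444).
So ∂z/∂E = −n_x/n_z = −0.75333 and ∂z/∂N = −n_y/n_z = 0.50545.
Intercept c from Outcrop 1: 724.5 − 51.98 + 95.03 = 767.55.
At (659, 874): z = −496.4 + 441.8 + 767.55 = 712.9 m.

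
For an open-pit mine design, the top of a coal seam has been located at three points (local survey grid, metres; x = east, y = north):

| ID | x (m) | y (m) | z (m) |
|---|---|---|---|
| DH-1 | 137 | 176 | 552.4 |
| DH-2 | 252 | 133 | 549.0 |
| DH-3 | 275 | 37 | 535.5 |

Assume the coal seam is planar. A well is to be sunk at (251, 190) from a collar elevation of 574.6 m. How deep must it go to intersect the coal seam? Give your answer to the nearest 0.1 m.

Two edge vectors: DH-1→DH-2 = (115, -43, -3.4), DH-1→DH-3 = (138, -139, -16.9).
Normal n = (DH-1→DH-2) × (DH-1→DH-3) = (254.1, 1474.3, -10051).
So ∂z/∂x = −n_x/n_z = 0.02528 and ∂z/∂y = −n_y/n_z = 0.14668.
Intercept c from DH-1: 552.4 − 3.46 − 25.82 = 523.12.
At (251, 190): z_contact = 6.35 + 27.87 + 523.12 = 557.34 m.
Depth below ground = 574.6 − 557.34 = 17.3 m.

17.3 m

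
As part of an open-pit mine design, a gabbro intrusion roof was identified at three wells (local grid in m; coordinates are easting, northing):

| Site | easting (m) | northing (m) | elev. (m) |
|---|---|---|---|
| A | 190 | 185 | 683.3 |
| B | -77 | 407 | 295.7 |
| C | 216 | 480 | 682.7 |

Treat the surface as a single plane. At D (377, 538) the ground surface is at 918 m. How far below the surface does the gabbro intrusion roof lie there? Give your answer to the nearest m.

Two edge vectors: A→B = (-267, 222, -387.6), A→C = (26, 295, -0.6).
Normal n = (A→B) × (A→C) = (114208.8, -10237.8, -84537).
So ∂z/∂easting = −n_x/n_z = 1.35099 and ∂z/∂northing = −n_y/n_z = −0.12110.
Intercept c from A: 683.3 − 256.69 + 22.40 = 449.02.
At (377, 538): z_contact = 509.3 − 65.2 + 449.02 = 893.2 m.
Depth below ground = 918 − 893.2 = 25 m.

25 m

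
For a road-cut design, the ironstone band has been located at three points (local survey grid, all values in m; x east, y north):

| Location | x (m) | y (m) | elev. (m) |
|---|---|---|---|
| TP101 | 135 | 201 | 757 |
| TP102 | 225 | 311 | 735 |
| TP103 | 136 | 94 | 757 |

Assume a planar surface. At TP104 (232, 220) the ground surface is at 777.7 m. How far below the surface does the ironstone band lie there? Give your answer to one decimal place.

Two edge vectors: TP101→TP102 = (90, 110, -22), TP101→TP103 = (1, -107, 0).
Normal n = (TP101→TP102) × (TP101→TP103) = (-2354, -22, -9740).
So ∂z/∂x = −n_x/n_z = −0.24168 and ∂z/∂y = −n_y/n_z = −0.00226.
Intercept c from TP101: 757 + 32.63 + 0.45 = 790.08.
At (232, 220): z_contact = −56.07 − 0.50 + 790.08 = 733.51 m.
Depth below ground = 777.7 − 733.51 = 44.2 m.

44.2 m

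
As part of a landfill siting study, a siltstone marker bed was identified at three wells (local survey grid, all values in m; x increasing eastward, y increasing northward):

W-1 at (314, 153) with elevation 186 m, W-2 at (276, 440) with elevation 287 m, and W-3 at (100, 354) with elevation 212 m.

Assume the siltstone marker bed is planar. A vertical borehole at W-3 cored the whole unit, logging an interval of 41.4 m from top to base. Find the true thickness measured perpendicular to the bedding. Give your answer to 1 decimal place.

37.7 m

Two edge vectors: W-1→W-2 = (-38, 287, 101), W-1→W-3 = (-214, 201, 26).
Normal n = (W-1→W-2) × (W-1→W-3) = (-12839, -20626, 53780).
So ∂z/∂x = −n_x/n_z = 0.23873 and ∂z/∂y = −n_y/n_z = 0.38353.
|∇z| = √(a²+b²) = 0.45176, so dip δ = arctan(0.45176) = 24.31°.
True thickness = vertical thickness × cos δ = 41.4 × cos 24.31° = 37.7 m.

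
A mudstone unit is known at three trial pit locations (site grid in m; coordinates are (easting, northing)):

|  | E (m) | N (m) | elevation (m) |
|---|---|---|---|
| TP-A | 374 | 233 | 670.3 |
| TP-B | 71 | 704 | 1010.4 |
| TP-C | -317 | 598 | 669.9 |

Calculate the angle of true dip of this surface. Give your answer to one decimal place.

51.1°

Two edge vectors: TP-A→TP-B = (-303, 471, 340.1), TP-A→TP-C = (-691, 365, -0.4).
Normal n = (TP-A→TP-B) × (TP-A→TP-C) = (-124324.9, -235130.3, 214866).
So ∂z/∂E = −n_x/n_z = 0.57862 and ∂z/∂N = −n_y/n_z = 1.09431.
Gradient magnitude |∇z| = √(a² + b²) = √(0.33480 + 1.19752) = 1.23787.
True dip = arctan(1.23787) = 51.1°, dipping toward SSW (azimuth ≈ 208°).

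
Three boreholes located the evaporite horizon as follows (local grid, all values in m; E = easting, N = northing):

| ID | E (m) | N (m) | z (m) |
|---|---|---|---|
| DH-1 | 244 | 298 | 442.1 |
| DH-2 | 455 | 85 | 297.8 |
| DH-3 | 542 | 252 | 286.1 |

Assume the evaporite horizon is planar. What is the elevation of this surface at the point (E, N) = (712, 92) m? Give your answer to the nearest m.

Let the plane be z = a·E + b·N + c.
DH-2−DH-1: 211a − 213b = −144.3;  DH-3−DH-1: 298a − 46b = −156.
Solving gives a = −0.49454, b = 0.18757.
Then c = 442.1 − a·244 − b·298 = 506.87.
At (712, 92): z = −352.1 + 17.3 + 506.87 = 172.0 m.

172 m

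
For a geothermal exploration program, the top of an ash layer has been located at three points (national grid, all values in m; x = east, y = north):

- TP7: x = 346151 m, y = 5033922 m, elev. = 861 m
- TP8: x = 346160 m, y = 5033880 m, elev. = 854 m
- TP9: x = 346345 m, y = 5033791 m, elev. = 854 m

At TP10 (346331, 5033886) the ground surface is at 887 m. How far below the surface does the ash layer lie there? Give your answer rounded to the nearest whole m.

Let the plane be z = a·x + b·y + c.
TP8−TP7: 9a − 42b = −7;  TP9−TP7: 194a − 131b = −7.
Solving gives a = 0.08939590, b = 0.18582293.
Then c = 861 − a·346151 − b·5033922 = −965501.61.
At (346331, 5033886): z_contact = 30960.6 + 935411.4 − 965501.61 = 870.4 m.
Depth below ground = 887 − 870.4 = 17 m.

17 m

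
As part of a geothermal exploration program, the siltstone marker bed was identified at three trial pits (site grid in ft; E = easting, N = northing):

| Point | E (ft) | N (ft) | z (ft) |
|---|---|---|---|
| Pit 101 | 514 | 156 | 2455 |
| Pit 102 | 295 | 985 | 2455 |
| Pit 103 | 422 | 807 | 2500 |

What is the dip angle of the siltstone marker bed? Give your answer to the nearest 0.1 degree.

30.2°

Let the plane be z = a·E + b·N + c.
Pit 102−Pit 101: −219a + 829b = 0;  Pit 103−Pit 101: −92a + 651b = 45.
Solving gives a = 0.56266, b = 0.14864.
Gradient magnitude |∇z| = √(a² + b²) = √(0.31659 + 0.02209) = 0.58196.
True dip = arctan(0.58196) = 30.2°, dipping toward WSW (azimuth ≈ 255°).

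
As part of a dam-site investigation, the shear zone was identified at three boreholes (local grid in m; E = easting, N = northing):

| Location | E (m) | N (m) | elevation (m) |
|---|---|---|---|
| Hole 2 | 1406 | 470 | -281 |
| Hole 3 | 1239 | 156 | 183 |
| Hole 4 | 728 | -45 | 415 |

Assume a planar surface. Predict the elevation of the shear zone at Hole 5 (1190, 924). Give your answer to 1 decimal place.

-1025.5 m

Let the plane be z = a·E + b·N + c.
Hole 3−Hole 2: −167a − 314b = 464;  Hole 4−Hole 2: −678a − 515b = 696.
Solving gives a = 0.160899, b = −1.563281.
Then c = -281 − a·1406 − b·470 = 227.52.
At (1190, 924): z = 191.5 − 1444.5 + 227.52 = -1025.5 m.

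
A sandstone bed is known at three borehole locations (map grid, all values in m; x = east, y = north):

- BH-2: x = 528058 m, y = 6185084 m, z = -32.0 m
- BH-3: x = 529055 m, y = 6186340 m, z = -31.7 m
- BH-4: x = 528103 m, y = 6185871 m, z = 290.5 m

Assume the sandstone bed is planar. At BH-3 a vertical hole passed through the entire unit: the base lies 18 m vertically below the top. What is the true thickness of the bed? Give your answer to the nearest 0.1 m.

Two edge vectors: BH-2→BH-3 = (997, 1256, 0.3), BH-2→BH-4 = (45, 787, 322.5).
Normal n = (BH-2→BH-3) × (BH-2→BH-4) = (404823.9, -321519, 728119).
So ∂z/∂x = −n_x/n_z = −0.55599 and ∂z/∂y = −n_y/n_z = 0.44157.
|∇z| = √(a²+b²) = 0.71001, so dip δ = arctan(0.71001) = 35.37°.
True thickness = vertical thickness × cos δ = 18 × cos 35.37° = 14.7 m.

14.7 m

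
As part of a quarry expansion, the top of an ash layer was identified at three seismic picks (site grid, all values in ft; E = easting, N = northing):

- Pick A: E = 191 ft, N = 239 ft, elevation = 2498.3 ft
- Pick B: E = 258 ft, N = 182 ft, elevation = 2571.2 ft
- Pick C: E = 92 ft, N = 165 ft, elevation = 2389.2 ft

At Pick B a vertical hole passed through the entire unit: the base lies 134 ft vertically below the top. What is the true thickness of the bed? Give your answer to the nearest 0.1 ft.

Two edge vectors: Pick A→Pick B = (67, -57, 72.9), Pick A→Pick C = (-99, -74, -109.1).
Normal n = (Pick A→Pick B) × (Pick A→Pick C) = (11613.3, 92.6, -10601).
So ∂z/∂E = −n_x/n_z = 1.09549 and ∂z/∂N = −n_y/n_z = 0.00874.
|∇z| = √(a²+b²) = 1.09553, so dip δ = arctan(1.09553) = 47.61°.
True thickness = vertical thickness × cos δ = 134 × cos 47.61° = 90.3 ft.

90.3 ft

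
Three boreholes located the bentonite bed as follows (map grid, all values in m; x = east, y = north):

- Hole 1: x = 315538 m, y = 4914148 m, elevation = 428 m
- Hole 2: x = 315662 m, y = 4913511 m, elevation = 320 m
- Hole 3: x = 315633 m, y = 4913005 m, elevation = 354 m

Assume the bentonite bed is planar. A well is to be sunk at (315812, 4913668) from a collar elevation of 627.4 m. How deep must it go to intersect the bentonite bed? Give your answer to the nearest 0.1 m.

Let the plane be z = a·x + b·y + c.
Hole 2−Hole 1: 124a − 637b = −108;  Hole 3−Hole 1: 95a − 1143b = −74.
Solving gives a = −0.939532364, b = −0.013346959.
Then c = 428 − a·315538 − b·4914148 = 362475.10.
At (315812, 4913668): z_contact = −296715.59 − 65582.53 + 362475.10 = 176.97 m.
Depth below ground = 627.4 − 176.97 = 450.4 m.

450.4 m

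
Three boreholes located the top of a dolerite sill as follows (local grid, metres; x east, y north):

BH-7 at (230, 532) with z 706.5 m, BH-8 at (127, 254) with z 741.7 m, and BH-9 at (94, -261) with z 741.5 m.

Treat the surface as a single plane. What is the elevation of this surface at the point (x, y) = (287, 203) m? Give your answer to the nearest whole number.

Let the plane be z = a·x + b·y + c.
BH-8−BH-7: −103a − 278b = 35.2;  BH-9−BH-7: −136a − 793b = 35.
Solving gives a = −0.41448, b = 0.02695.
Then c = 706.5 − a·230 − b·532 = 787.49.
At (287, 203): z = −119.0 + 5.5 + 787.49 = 674.0 m.

674 m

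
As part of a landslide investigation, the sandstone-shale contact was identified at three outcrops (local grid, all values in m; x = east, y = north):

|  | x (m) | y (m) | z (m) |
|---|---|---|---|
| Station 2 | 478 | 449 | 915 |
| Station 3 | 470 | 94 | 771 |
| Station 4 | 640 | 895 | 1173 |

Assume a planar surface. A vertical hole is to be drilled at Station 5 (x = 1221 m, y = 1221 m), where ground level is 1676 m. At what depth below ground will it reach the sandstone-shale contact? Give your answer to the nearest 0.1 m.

79.7 m

Two edge vectors: Station 2→Station 3 = (-8, -355, -144), Station 2→Station 4 = (162, 446, 258).
Normal n = (Station 2→Station 3) × (Station 2→Station 4) = (-27366, -21264, 53942).
So ∂z/∂x = −n_x/n_z = 0.507323 and ∂z/∂y = −n_y/n_z = 0.394201.
Intercept c from Station 2: 915 − 242.50 − 177.00 = 495.50.
At (1221, 1221): z_contact = 619.44 + 481.32 + 495.50 = 1596.26 m.
Depth below ground = 1676 − 1596.26 = 79.7 m.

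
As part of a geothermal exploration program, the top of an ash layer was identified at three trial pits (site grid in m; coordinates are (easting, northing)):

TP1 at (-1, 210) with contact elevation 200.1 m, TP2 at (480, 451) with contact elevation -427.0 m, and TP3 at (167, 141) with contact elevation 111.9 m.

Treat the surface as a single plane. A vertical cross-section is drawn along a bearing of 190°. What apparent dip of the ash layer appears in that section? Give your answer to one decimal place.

Two edge vectors: TP1→TP2 = (481, 241, -627.1), TP1→TP3 = (168, -69, -88.2).
Normal n = (TP1→TP2) × (TP1→TP3) = (-64526.1, -62928.6, -73677).
So ∂z/∂E = −n_x/n_z = −0.87580 and ∂z/∂N = −n_y/n_z = −0.85411.
Unit vector along 190° is (sin 190°, cos 190°) = (-0.1736, -0.9848).
Slope in that direction = a·(-0.1736) + b·(-0.9848) = 0.99322.
Apparent dip = arctan|0.99322| = 44.8° (true dip is 50.7°, so apparent ≤ true as expected).

44.8°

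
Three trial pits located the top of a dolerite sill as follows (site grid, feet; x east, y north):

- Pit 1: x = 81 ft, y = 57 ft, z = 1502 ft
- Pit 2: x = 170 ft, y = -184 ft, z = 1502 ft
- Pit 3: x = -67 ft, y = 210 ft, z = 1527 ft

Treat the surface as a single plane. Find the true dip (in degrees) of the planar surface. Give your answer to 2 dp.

16.24°

Two edge vectors: Pit 1→Pit 2 = (89, -241, 0), Pit 1→Pit 3 = (-148, 153, 25).
Normal n = (Pit 1→Pit 2) × (Pit 1→Pit 3) = (-6025, -2225, -22051).
So ∂z/∂x = −n_x/n_z = −0.27323 and ∂z/∂y = −n_y/n_z = −0.10090.
Gradient magnitude |∇z| = √(a² + b²) = √(0.07465 + 0.01018) = 0.29127.
True dip = arctan(0.29127) = 16.24°, dipping toward ENE (azimuth ≈ 070°).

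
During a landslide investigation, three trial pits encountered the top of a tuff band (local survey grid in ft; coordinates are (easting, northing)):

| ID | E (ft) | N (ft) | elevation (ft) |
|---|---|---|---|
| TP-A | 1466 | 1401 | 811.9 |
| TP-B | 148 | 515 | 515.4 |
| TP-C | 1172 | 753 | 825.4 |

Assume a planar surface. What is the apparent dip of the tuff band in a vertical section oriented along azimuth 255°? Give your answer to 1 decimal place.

Let the plane be z = a·E + b·N + c.
TP-B−TP-A: −1318a − 886b = −296.5;  TP-C−TP-A: −294a − 648b = 13.5.
Solving gives a = 0.34383, b = −0.17683.
Unit vector along 255° is (sin 255°, cos 255°) = (-0.9659, -0.2588).
Slope in that direction = a·(-0.9659) + b·(-0.2588) = −0.28635.
Apparent dip = arctan|0.28635| = 16.0° (true dip is 21.1°, so apparent ≤ true as expected).

16.0°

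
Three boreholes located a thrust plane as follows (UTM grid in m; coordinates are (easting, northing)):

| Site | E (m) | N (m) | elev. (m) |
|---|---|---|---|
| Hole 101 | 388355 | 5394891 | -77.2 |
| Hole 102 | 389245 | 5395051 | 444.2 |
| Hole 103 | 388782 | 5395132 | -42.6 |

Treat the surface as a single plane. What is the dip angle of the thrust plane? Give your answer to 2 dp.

57.15°

Two edge vectors: Hole 101→Hole 102 = (890, 160, 521.4), Hole 101→Hole 103 = (427, 241, 34.6).
Normal n = (Hole 101→Hole 102) × (Hole 101→Hole 103) = (-120121.4, 191843.8, 146170).
So ∂z/∂E = −n_x/n_z = 0.82179 and ∂z/∂N = −n_y/n_z = −1.31247.
Gradient magnitude |∇z| = √(a² + b²) = √(0.67534 + 1.72258) = 1.54852.
True dip = arctan(1.54852) = 57.15°, dipping toward NNW (azimuth ≈ 328°).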